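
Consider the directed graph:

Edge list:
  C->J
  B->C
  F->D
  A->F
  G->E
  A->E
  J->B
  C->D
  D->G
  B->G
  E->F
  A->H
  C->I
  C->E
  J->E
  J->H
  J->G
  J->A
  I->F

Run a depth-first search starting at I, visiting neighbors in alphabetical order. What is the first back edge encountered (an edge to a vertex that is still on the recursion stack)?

E→F

DFS from I (visiting neighbors in alphabetical order); mark gray on enter, black on exit:
I gray
  F gray
    D gray
      G gray
        E gray
          E→F: F is gray → back edge
First back edge: E → F.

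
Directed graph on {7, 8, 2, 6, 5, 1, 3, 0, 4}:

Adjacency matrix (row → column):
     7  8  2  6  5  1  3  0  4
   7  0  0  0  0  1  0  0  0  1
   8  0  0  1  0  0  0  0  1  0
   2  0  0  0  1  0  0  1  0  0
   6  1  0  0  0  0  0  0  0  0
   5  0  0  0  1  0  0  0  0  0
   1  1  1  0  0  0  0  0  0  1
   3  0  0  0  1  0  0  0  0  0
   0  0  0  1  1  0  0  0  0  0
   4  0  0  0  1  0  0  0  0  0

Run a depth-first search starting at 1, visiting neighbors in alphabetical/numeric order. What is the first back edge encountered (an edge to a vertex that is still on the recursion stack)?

DFS from 1 (visiting neighbors in alphabetical/numeric order); mark gray on enter, black on exit:
1 gray
  4 gray
    6 gray
      7 gray
        7→4: 4 is gray → back edge
First back edge: 7 → 4.

7->4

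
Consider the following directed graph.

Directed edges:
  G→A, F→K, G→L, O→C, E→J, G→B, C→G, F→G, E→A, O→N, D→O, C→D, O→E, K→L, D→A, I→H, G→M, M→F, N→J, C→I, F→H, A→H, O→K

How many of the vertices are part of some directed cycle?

A vertex is on a directed cycle iff it belongs to a strongly connected component of size ≥ 2 (or has a self-loop).
The vertices on cycles are {C, D, F, G, M, O} — 6 in total.

6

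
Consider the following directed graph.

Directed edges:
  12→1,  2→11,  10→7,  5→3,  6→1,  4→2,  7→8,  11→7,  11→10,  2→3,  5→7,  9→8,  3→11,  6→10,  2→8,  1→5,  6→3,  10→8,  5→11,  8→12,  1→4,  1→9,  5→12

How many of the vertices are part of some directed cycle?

A vertex is on a directed cycle iff it belongs to a strongly connected component of size ≥ 2 (or has a self-loop).
The vertices on cycles are {1, 2, 3, 4, 5, 7, 8, 9, 10, 11, 12} — 11 in total.

11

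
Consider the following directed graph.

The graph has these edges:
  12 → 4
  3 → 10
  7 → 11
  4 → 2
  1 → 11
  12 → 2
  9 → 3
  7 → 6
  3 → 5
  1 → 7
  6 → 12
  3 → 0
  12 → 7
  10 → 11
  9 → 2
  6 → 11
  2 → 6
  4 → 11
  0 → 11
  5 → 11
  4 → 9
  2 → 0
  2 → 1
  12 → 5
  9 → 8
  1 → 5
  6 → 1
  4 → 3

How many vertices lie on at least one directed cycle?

7

A vertex is on a directed cycle iff it belongs to a strongly connected component of size ≥ 2 (or has a self-loop).
The vertices on cycles are {1, 2, 4, 6, 7, 9, 12} — 7 in total.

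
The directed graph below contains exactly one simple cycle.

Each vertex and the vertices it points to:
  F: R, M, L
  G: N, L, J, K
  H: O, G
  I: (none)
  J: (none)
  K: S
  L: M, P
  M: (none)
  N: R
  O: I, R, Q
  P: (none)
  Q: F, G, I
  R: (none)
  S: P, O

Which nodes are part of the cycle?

DFS with gray/black marking from O:
O gray
  I gray
  I black
  R gray
  R black
  Q gray
    F gray
      F→R: R black — skip
      M gray
      M black
      L gray
        L→M: M black — skip
        P gray
        P black
      L black
    F black
    G gray
      N gray
        N→R: R black — skip
      N black
      G→L: L black — skip
      J gray
      J black
      K gray
        S gray
          S→P: P black — skip
          S→O: O is gray → back edge
Back edge closes the cycle O → Q → G → K → S → O; its vertices are {G, K, O, Q, S}.

G, K, O, Q, S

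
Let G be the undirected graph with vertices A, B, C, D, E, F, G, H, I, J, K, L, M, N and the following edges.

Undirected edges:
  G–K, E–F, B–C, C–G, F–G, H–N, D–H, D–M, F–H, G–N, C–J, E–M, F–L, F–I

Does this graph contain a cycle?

Yes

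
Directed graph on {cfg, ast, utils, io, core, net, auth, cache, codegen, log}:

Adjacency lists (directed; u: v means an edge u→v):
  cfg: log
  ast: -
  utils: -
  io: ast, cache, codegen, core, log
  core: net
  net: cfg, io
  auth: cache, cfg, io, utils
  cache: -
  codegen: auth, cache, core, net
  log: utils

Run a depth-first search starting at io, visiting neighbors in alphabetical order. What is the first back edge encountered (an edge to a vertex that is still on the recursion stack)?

DFS from io (visiting neighbors in alphabetical order); mark gray on enter, black on exit:
io gray
  ast gray
  ast black
  cache gray
  cache black
  codegen gray
    auth gray
      auth→cache: cache black — skip
      cfg gray
        log gray
          utils gray
          utils black
        log black
      cfg black
      auth→io: io is gray → back edge
First back edge: auth → io.

auth->io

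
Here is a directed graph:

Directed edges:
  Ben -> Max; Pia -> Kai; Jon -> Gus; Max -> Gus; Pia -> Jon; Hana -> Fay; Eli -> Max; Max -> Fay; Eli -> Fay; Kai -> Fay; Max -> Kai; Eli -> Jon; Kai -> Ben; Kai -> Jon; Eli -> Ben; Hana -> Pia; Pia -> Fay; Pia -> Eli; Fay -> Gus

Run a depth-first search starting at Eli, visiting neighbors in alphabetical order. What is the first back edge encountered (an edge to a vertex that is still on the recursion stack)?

Kai→Ben

DFS from Eli (visiting neighbors in alphabetical order); mark gray on enter, black on exit:
Eli gray
  Ben gray
    Max gray
      Fay gray
        Gus gray
        Gus black
      Fay black
      Max→Gus: Gus black — skip
      Kai gray
        Kai→Ben: Ben is gray → back edge
First back edge: Kai → Ben.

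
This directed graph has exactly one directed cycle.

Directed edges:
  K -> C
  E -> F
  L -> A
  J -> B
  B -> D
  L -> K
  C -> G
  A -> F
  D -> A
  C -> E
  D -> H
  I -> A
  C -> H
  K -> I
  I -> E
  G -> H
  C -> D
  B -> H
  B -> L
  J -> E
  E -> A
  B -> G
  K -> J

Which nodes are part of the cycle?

B, J, K, L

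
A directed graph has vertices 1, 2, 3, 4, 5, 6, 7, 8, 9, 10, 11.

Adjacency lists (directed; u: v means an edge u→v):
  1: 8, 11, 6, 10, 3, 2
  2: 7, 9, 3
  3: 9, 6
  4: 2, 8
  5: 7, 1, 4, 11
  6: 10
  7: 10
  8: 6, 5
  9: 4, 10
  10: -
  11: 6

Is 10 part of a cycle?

10 lies on a cycle iff there is a path from 10 back to itself.
Exploring from 10, it never reaches itself; equivalently, its strongly connected component is a singleton.

No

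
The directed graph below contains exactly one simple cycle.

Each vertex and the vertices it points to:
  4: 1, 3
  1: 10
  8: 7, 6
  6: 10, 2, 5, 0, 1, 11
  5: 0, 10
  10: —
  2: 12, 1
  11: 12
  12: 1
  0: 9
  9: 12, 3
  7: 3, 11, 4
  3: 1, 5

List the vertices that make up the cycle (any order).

0, 3, 5, 9

DFS with gray/black marking from 0:
0 gray
  9 gray
    12 gray
      1 gray
        10 gray
        10 black
      1 black
    12 black
    3 gray
      3→1: 1 black — skip
      5 gray
        5→0: 0 is gray → back edge
Back edge closes the cycle 0 → 9 → 3 → 5 → 0; its vertices are {0, 3, 5, 9}.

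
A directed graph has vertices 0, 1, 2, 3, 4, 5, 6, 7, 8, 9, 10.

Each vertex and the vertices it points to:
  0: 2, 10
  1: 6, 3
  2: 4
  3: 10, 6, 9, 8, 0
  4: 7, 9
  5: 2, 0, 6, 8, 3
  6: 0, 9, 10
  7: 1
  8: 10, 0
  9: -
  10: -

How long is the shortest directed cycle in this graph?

6

For each vertex v, BFS finds the shortest path from v back to v.
The shortest such closed walk is 2 → 4 → 7 → 1 → 6 → 0 → 2, length 6.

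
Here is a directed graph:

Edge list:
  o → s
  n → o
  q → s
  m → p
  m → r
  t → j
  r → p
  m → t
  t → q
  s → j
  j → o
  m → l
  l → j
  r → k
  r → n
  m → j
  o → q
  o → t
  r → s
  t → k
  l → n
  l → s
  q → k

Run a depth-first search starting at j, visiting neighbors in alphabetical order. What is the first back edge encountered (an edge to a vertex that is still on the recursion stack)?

DFS from j (visiting neighbors in alphabetical order); mark gray on enter, black on exit:
j gray
  o gray
    q gray
      k gray
      k black
      s gray
        s→j: j is gray → back edge
First back edge: s → j.

s→j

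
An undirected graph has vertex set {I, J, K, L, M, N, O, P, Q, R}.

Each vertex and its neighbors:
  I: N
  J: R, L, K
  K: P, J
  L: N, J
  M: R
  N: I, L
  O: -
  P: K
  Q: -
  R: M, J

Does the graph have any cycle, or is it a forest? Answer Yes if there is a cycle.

No

DFS, tracking each vertex's parent; an edge to a visited non-parent vertex closes a cycle.
Start from M:
visit M (parent –)
  visit R (parent M)
    R–M: parent, skip
    visit J (parent R)
      J–R: parent, skip
      visit L (parent J)
        visit N (parent L)
          visit I (parent N)
            I–N: parent, skip
          N–L: parent, skip
        L–J: parent, skip
      visit K (parent J)
        visit P (parent K)
          P–K: parent, skip
        K–J: parent, skip
visit O (parent –)
visit Q (parent –)
No non-parent visited neighbor found — the graph is a forest.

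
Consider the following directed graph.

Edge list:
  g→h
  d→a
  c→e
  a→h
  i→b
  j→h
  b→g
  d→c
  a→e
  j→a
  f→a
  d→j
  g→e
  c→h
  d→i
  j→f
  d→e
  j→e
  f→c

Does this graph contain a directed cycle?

No

DFS with white/gray/black marking, starting from f:
f gray
  c gray
    h gray
    h black
    e gray
    e black
  c black
  a gray
    a→h: h black — skip
    a→e: e black — skip
  a black
f black
b gray
  g gray
    g→h: h black — skip
    g→e: e black — skip
  g black
b black
d gray
  i gray
    i→b: b black — skip
  i black
  d→a: a black — skip
  d→c: c black — skip
  j gray
    j→h: h black — skip
    j→f: f black — skip
    j→e: e black — skip
    j→a: a black — skip
  j black
  d→e: e black — skip
d black
Every edge goes to a white or black vertex — no back edge, so the graph is acyclic.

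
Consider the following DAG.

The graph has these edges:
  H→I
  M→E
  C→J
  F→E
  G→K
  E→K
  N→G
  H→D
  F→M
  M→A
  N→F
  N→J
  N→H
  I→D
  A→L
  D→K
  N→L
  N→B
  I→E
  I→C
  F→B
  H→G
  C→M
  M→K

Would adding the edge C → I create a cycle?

Yes

Adding C→I creates a cycle iff I can already reach C.
Path from I: I → C.
So I → … → C → I is a cycle.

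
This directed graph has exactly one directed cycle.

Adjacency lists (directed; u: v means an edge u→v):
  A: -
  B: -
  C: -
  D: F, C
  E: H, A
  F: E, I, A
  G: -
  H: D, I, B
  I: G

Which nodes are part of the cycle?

D, E, F, H

DFS with gray/black marking from D:
D gray
  F gray
    E gray
      H gray
        H→D: D is gray → back edge
Back edge closes the cycle D → F → E → H → D; its vertices are {D, E, F, H}.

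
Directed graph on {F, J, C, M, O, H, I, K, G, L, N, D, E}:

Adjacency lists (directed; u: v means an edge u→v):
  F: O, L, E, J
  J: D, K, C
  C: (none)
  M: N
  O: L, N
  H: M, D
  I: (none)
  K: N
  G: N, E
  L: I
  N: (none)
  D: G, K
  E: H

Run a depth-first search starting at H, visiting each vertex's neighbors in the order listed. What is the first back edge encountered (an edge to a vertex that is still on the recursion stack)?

DFS from H (visiting each vertex's neighbors in the order listed); mark gray on enter, black on exit:
H gray
  M gray
    N gray
    N black
  M black
  D gray
    G gray
      G→N: N black — skip
      E gray
        E→H: H is gray → back edge
First back edge: E → H.

E->H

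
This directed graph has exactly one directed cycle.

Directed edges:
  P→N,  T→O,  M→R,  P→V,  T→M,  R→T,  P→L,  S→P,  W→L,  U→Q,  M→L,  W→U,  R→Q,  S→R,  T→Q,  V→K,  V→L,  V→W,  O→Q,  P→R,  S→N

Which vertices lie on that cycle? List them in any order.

DFS with gray/black marking from R:
R gray
  Q gray
  Q black
  T gray
    T→Q: Q black — skip
    O gray
      O→Q: Q black — skip
    O black
    M gray
      L gray
      L black
      M→R: R is gray → back edge
Back edge closes the cycle R → T → M → R; its vertices are {M, R, T}.

M, R, T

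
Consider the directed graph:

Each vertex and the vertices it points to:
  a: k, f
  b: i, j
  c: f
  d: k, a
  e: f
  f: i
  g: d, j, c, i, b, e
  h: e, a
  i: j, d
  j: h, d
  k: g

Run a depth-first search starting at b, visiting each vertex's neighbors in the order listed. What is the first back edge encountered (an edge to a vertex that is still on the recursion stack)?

f->i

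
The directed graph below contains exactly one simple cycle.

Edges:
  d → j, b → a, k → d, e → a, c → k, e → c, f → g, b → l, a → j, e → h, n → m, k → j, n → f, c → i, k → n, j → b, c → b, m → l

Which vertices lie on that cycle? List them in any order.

DFS with gray/black marking from a:
a gray
  j gray
    b gray
      l gray
      l black
      b→a: a is gray → back edge
Back edge closes the cycle a → j → b → a; its vertices are {a, b, j}.

a, b, j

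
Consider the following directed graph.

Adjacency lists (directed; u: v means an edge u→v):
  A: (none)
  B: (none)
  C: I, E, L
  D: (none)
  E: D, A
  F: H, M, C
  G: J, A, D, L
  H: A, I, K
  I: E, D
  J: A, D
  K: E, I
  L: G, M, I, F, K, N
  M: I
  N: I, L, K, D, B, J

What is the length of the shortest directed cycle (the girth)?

2

For each vertex v, BFS finds the shortest path from v back to v.
The shortest such closed walk is G → L → G, length 2.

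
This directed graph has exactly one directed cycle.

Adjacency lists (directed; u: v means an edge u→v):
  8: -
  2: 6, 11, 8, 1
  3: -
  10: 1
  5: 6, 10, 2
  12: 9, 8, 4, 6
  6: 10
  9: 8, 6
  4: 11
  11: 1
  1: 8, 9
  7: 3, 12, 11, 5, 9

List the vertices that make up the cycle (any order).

1, 6, 9, 10

DFS with gray/black marking from 9:
9 gray
  8 gray
  8 black
  6 gray
    10 gray
      1 gray
        1→8: 8 black — skip
        1→9: 9 is gray → back edge
Back edge closes the cycle 9 → 6 → 10 → 1 → 9; its vertices are {1, 6, 9, 10}.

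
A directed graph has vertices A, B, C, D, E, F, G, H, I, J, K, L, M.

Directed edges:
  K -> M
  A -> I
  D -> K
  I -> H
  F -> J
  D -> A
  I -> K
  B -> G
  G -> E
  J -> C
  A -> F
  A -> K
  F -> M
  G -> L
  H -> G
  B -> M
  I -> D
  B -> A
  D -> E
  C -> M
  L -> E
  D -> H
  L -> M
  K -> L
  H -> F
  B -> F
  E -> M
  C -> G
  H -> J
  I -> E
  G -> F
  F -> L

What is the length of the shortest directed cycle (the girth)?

3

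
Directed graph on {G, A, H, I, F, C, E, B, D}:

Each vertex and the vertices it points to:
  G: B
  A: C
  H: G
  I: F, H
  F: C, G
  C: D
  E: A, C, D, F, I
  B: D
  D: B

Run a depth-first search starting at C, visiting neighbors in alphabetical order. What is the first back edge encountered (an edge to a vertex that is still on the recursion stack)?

DFS from C (visiting neighbors in alphabetical order); mark gray on enter, black on exit:
C gray
  D gray
    B gray
      B→D: D is gray → back edge
First back edge: B → D.

B->D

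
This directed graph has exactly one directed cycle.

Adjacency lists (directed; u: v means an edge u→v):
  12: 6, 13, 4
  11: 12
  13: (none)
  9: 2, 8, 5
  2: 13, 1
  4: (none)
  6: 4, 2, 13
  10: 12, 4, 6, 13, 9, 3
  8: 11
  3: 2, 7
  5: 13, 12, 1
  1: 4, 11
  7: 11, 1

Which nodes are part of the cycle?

DFS with gray/black marking from 6:
6 gray
  4 gray
  4 black
  2 gray
    13 gray
    13 black
    1 gray
      1→4: 4 black — skip
      11 gray
        12 gray
          12→6: 6 is gray → back edge
Back edge closes the cycle 6 → 2 → 1 → 11 → 12 → 6; its vertices are {1, 2, 6, 11, 12}.

1, 2, 6, 11, 12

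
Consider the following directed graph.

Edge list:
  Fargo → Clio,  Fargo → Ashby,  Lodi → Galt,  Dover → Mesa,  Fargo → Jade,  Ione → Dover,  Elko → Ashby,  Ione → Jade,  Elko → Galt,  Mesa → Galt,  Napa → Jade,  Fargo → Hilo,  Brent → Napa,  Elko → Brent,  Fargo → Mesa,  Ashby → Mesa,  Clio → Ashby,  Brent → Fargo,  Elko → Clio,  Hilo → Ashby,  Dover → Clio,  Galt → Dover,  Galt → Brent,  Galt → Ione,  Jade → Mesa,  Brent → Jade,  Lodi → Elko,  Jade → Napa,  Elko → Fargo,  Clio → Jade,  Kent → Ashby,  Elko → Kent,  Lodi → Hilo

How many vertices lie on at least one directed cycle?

A vertex is on a directed cycle iff it belongs to a strongly connected component of size ≥ 2 (or has a self-loop).
The vertices on cycles are {Clio, Galt, Hilo, Ione, Jade, Mesa, Napa, Ashby, Brent, Dover, Fargo} — 11 in total.

11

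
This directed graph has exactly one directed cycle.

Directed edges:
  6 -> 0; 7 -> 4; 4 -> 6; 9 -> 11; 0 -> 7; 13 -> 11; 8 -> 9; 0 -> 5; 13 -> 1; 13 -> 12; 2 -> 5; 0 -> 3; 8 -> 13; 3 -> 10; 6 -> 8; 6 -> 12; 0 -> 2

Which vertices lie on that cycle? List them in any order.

DFS with gray/black marking from 6:
6 gray
  12 gray
  12 black
  8 gray
    9 gray
      11 gray
      11 black
    9 black
    13 gray
      13→12: 12 black — skip
      13→11: 11 black — skip
      1 gray
      1 black
    13 black
  8 black
  0 gray
    7 gray
      4 gray
        4→6: 6 is gray → back edge
Back edge closes the cycle 6 → 0 → 7 → 4 → 6; its vertices are {0, 4, 6, 7}.

0, 4, 6, 7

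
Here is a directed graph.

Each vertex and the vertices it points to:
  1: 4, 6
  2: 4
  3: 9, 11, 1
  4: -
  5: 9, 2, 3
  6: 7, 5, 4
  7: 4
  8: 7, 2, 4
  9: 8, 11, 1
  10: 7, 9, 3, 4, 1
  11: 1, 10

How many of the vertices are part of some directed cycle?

A vertex is on a directed cycle iff it belongs to a strongly connected component of size ≥ 2 (or has a self-loop).
The vertices on cycles are {1, 3, 5, 6, 9, 10, 11} — 7 in total.

7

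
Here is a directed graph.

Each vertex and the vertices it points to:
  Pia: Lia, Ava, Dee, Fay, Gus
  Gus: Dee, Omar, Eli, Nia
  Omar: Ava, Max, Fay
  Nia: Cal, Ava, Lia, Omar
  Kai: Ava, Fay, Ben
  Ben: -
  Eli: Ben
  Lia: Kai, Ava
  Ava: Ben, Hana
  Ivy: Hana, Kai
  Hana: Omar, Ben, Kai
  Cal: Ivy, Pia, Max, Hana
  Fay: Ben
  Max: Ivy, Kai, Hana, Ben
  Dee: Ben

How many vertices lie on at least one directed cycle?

10

A vertex is on a directed cycle iff it belongs to a strongly connected component of size ≥ 2 (or has a self-loop).
The vertices on cycles are {Ava, Cal, Gus, Ivy, Kai, Max, Nia, Pia, Hana, Omar} — 10 in total.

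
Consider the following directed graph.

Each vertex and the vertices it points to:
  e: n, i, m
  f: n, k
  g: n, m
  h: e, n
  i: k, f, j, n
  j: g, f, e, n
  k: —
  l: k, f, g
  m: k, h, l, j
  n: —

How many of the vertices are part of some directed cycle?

7

A vertex is on a directed cycle iff it belongs to a strongly connected component of size ≥ 2 (or has a self-loop).
The vertices on cycles are {e, g, h, i, j, l, m} — 7 in total.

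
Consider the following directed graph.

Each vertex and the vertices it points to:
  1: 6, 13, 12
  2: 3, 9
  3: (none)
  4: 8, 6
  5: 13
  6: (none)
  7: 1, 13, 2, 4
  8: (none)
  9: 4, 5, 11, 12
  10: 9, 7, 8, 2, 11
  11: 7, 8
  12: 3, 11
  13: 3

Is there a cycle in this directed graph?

DFS with white/gray/black marking, starting from 10:
10 gray
  9 gray
    4 gray
      8 gray
      8 black
      6 gray
      6 black
    4 black
    5 gray
      13 gray
        3 gray
        3 black
      13 black
    5 black
    11 gray
      7 gray
        1 gray
          1→6: 6 black — skip
          1→13: 13 black — skip
          12 gray
            12→3: 3 black — skip
            12→11: 11 is gray → back edge
Back edge found, so a cycle exists: 11 → 7 → 1 → 12 → 11.

Yes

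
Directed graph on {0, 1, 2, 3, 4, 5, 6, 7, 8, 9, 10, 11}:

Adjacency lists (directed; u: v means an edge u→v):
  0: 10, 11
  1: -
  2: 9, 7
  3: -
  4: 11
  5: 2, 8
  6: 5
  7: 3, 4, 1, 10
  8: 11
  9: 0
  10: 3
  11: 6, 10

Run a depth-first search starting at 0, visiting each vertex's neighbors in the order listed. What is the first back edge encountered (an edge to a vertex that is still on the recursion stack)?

9->0

DFS from 0 (visiting each vertex's neighbors in the order listed); mark gray on enter, black on exit:
0 gray
  10 gray
    3 gray
    3 black
  10 black
  11 gray
    6 gray
      5 gray
        2 gray
          9 gray
            9→0: 0 is gray → back edge
First back edge: 9 → 0.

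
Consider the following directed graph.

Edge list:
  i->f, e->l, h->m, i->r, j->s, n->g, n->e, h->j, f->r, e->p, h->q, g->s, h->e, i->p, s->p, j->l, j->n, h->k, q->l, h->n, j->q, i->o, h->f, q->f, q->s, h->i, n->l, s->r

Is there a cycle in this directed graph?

DFS with white/gray/black marking, starting from n:
n gray
  g gray
    s gray
      r gray
      r black
      p gray
      p black
    s black
  g black
  l gray
  l black
  e gray
    e→l: l black — skip
    e→p: p black — skip
  e black
n black
f gray
  f→r: r black — skip
f black
h gray
  j gray
    j→l: l black — skip
    j→s: s black — skip
    q gray
      q→s: s black — skip
      q→f: f black — skip
      q→l: l black — skip
    q black
    j→n: n black — skip
  j black
  i gray
    i→f: f black — skip
    i→r: r black — skip
    i→p: p black — skip
    o gray
    o black
  i black
  h→f: f black — skip
  k gray
  k black
  h→n: n black — skip
  h→q: q black — skip
  m gray
  m black
  h→e: e black — skip
h black
Every edge goes to a white or black vertex — no back edge, so the graph is acyclic.

No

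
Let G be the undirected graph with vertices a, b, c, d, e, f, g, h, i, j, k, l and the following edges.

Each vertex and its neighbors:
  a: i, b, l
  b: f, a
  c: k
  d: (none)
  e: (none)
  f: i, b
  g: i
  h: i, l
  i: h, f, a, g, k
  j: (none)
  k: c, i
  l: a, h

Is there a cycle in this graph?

Yes

DFS, tracking each vertex's parent; an edge to a visited non-parent vertex closes a cycle.
Start from b:
visit b (parent –)
  visit f (parent b)
    visit i (parent f)
      visit h (parent i)
        h–i: parent, skip
        visit l (parent h)
          visit a (parent l)
            a–i: i visited and ≠ parent → cycle
Cycle: i – h – l – a – i.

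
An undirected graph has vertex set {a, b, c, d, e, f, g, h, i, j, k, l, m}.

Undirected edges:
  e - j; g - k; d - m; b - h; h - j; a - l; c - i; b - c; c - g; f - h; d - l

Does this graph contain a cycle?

DFS, tracking each vertex's parent; an edge to a visited non-parent vertex closes a cycle.
Start from d:
visit d (parent –)
  visit m (parent d)
    m–d: parent, skip
  visit l (parent d)
    l–d: parent, skip
    visit a (parent l)
      a–l: parent, skip
visit b (parent –)
  visit h (parent b)
    visit f (parent h)
      f–h: parent, skip
    h–b: parent, skip
    visit j (parent h)
      j–h: parent, skip
      visit e (parent j)
        e–j: parent, skip
  visit c (parent b)
    visit g (parent c)
      visit k (parent g)
        k–g: parent, skip
      g–c: parent, skip
    visit i (parent c)
      i–c: parent, skip
    c–b: parent, skip
No non-parent visited neighbor found — the graph is a forest.

No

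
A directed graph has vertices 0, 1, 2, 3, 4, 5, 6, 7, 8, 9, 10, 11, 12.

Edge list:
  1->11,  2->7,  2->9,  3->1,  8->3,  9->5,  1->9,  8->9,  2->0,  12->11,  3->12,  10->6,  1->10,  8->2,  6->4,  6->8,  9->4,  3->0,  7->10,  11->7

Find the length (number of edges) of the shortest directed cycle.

For each vertex v, BFS finds the shortest path from v back to v.
The shortest such closed walk is 6 → 8 → 3 → 1 → 10 → 6, length 5.

5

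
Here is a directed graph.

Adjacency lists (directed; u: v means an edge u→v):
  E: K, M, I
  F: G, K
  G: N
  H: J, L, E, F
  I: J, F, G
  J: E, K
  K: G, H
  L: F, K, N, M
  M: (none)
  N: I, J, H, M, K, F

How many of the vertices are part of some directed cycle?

9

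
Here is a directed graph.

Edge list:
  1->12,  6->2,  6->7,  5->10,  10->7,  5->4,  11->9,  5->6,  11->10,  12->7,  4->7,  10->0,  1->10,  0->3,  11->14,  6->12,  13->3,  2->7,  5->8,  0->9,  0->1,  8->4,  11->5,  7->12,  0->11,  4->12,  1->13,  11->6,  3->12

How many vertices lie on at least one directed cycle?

A vertex is on a directed cycle iff it belongs to a strongly connected component of size ≥ 2 (or has a self-loop).
The vertices on cycles are {0, 1, 5, 7, 10, 11, 12} — 7 in total.

7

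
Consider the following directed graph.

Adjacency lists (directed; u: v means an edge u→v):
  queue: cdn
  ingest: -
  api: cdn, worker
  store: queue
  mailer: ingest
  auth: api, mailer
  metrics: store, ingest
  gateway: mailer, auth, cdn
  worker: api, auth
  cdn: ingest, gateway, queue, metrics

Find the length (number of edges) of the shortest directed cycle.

2

For each vertex v, BFS finds the shortest path from v back to v.
The shortest such closed walk is api → worker → api, length 2.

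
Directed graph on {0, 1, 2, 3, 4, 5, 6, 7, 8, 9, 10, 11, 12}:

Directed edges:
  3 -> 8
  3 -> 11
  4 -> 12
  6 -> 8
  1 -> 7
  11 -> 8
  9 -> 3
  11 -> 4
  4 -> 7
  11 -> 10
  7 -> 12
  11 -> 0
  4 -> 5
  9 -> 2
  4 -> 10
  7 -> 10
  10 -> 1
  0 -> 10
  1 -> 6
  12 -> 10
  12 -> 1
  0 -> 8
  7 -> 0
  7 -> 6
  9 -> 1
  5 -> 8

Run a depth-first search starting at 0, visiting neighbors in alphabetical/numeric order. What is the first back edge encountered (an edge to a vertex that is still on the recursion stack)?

7→0

DFS from 0 (visiting neighbors in alphabetical/numeric order); mark gray on enter, black on exit:
0 gray
  8 gray
  8 black
  10 gray
    1 gray
      6 gray
        6→8: 8 black — skip
      6 black
      7 gray
        7→0: 0 is gray → back edge
First back edge: 7 → 0.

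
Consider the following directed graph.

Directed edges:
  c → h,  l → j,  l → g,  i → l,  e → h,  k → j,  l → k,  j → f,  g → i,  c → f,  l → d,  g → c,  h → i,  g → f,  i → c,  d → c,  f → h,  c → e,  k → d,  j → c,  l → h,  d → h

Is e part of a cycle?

e is on a cycle iff e can reach itself via ≥1 edge.
e → h → i → c → e — yes.

Yes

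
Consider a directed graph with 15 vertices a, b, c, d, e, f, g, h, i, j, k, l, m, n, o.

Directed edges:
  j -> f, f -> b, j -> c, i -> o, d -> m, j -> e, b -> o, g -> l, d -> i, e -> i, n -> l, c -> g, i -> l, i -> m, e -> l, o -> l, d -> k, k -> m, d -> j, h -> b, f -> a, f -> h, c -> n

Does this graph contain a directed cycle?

No

DFS with white/gray/black marking, starting from c:
c gray
  n gray
    l gray
    l black
  n black
  g gray
    g→l: l black — skip
  g black
c black
a gray
a black
b gray
  o gray
    o→l: l black — skip
  o black
b black
d gray
  k gray
    m gray
    m black
  k black
  d→m: m black — skip
  j gray
    f gray
      h gray
        h→b: b black — skip
      h black
      f→a: a black — skip
      f→b: b black — skip
    f black
    e gray
      i gray
        i→l: l black — skip
        i→m: m black — skip
        i→o: o black — skip
      i black
      e→l: l black — skip
    e black
    j→c: c black — skip
  j black
  d→i: i black — skip
d black
Every edge goes to a white or black vertex — no back edge, so the graph is acyclic.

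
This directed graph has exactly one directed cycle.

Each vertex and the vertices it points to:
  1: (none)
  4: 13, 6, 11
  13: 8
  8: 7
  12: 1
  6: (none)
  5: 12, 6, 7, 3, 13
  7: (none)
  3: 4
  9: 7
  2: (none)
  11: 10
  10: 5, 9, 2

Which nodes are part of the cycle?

DFS with gray/black marking from 10:
10 gray
  5 gray
    12 gray
      1 gray
      1 black
    12 black
    6 gray
    6 black
    7 gray
    7 black
    3 gray
      4 gray
        13 gray
          8 gray
            8→7: 7 black — skip
          8 black
        13 black
        4→6: 6 black — skip
        11 gray
          11→10: 10 is gray → back edge
Back edge closes the cycle 10 → 5 → 3 → 4 → 11 → 10; its vertices are {3, 4, 5, 10, 11}.

3, 4, 5, 10, 11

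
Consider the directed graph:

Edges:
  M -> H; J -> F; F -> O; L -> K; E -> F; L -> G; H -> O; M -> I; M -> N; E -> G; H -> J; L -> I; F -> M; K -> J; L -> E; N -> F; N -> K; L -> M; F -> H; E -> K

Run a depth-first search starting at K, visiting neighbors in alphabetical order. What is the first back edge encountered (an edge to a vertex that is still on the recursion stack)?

DFS from K (visiting neighbors in alphabetical order); mark gray on enter, black on exit:
K gray
  J gray
    F gray
      H gray
        H→J: J is gray → back edge
First back edge: H → J.

H->J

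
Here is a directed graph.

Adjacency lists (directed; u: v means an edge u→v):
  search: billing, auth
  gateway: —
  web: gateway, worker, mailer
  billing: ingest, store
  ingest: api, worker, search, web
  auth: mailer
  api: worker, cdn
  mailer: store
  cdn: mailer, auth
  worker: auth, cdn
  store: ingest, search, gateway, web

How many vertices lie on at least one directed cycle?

A vertex is on a directed cycle iff it belongs to a strongly connected component of size ≥ 2 (or has a self-loop).
The vertices on cycles are {api, cdn, web, auth, store, ingest, mailer, search, worker, billing} — 10 in total.

10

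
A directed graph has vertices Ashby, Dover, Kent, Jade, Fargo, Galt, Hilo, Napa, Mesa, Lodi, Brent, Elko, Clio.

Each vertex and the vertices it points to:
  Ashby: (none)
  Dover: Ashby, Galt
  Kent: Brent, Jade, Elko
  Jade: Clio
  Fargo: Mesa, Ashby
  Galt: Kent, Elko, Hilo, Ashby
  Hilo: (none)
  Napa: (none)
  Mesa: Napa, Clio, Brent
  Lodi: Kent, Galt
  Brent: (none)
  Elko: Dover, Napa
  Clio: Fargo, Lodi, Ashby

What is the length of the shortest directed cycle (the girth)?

For each vertex v, BFS finds the shortest path from v back to v.
The shortest such closed walk is Galt → Elko → Dover → Galt, length 3.

3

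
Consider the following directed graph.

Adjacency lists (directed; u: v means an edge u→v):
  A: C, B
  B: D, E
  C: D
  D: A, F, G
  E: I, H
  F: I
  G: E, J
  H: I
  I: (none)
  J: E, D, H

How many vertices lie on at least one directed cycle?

6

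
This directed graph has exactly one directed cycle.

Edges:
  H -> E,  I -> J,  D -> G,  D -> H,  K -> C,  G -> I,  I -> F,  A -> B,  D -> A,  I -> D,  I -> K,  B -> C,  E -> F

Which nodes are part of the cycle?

DFS with gray/black marking from I:
I gray
  D gray
    G gray
      G→I: I is gray → back edge
Back edge closes the cycle I → D → G → I; its vertices are {D, G, I}.

D, G, I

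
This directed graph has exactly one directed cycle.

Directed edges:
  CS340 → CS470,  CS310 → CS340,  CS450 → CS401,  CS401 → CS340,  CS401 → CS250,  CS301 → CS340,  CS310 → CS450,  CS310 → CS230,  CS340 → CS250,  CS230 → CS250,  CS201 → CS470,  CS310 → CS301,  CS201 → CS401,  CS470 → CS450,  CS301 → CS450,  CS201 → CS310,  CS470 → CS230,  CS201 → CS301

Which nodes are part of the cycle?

DFS with gray/black marking from CS470:
CS470 gray
  CS230 gray
    CS250 gray
    CS250 black
  CS230 black
  CS450 gray
    CS401 gray
      CS401→CS250: CS250 black — skip
      CS340 gray
        CS340→CS250: CS250 black — skip
        CS340→CS470: CS470 is gray → back edge
Back edge closes the cycle CS470 → CS450 → CS401 → CS340 → CS470; its vertices are {CS340, CS401, CS450, CS470}.

CS340, CS401, CS450, CS470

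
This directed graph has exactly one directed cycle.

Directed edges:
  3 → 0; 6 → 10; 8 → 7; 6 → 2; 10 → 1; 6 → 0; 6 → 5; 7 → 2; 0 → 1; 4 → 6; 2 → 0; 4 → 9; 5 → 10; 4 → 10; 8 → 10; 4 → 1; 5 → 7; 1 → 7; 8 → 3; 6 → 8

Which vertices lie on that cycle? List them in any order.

DFS with gray/black marking from 2:
2 gray
  0 gray
    1 gray
      7 gray
        7→2: 2 is gray → back edge
Back edge closes the cycle 2 → 0 → 1 → 7 → 2; its vertices are {0, 1, 2, 7}.

0, 1, 2, 7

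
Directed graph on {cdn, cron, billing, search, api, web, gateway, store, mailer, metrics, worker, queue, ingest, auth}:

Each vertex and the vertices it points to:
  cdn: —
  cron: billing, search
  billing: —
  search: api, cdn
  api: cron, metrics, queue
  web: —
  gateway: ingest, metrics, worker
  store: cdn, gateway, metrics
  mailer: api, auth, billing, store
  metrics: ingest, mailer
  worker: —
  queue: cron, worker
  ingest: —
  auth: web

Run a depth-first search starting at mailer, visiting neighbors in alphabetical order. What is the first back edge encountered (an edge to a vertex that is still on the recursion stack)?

search->api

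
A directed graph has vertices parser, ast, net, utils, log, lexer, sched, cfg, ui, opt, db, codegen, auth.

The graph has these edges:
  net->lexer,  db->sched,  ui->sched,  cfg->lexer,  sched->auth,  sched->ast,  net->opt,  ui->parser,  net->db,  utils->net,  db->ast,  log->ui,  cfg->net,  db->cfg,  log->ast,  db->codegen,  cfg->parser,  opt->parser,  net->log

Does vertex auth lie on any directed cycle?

No

auth lies on a cycle iff there is a path from auth back to itself.
Exploring from auth, it never reaches itself; equivalently, its strongly connected component is a singleton.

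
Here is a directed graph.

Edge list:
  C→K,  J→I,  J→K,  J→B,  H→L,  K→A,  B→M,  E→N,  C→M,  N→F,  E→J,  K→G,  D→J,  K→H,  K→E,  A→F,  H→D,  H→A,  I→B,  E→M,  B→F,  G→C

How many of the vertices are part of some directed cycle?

A vertex is on a directed cycle iff it belongs to a strongly connected component of size ≥ 2 (or has a self-loop).
The vertices on cycles are {C, D, E, G, H, J, K} — 7 in total.

7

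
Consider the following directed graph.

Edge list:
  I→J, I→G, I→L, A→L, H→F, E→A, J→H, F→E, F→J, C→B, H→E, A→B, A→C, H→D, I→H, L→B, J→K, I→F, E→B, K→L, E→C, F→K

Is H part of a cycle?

Yes

H is on a cycle iff H can reach itself via ≥1 edge.
H → F → J → H — yes.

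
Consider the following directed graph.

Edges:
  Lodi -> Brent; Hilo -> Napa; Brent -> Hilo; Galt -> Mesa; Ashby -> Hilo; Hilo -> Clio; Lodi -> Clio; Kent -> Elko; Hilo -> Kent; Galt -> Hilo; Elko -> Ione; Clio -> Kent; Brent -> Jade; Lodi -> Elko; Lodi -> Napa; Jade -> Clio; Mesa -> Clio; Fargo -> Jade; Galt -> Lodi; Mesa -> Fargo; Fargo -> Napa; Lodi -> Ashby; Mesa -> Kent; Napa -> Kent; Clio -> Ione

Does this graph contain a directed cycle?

No

DFS with white/gray/black marking, starting from Brent:
Brent gray
  Jade gray
    Clio gray
      Ione gray
      Ione black
      Kent gray
        Elko gray
          Elko→Ione: Ione black — skip
        Elko black
      Kent black
    Clio black
  Jade black
  Hilo gray
    Hilo→Kent: Kent black — skip
    Napa gray
      Napa→Kent: Kent black — skip
    Napa black
    Hilo→Clio: Clio black — skip
  Hilo black
Brent black
Lodi gray
  Lodi→Napa: Napa black — skip
  Lodi→Clio: Clio black — skip
  Lodi→Brent: Brent black — skip
  Ashby gray
    Ashby→Hilo: Hilo black — skip
  Ashby black
  Lodi→Elko: Elko black — skip
Lodi black
Mesa gray
  Mesa→Kent: Kent black — skip
  Fargo gray
    Fargo→Napa: Napa black — skip
    Fargo→Jade: Jade black — skip
  Fargo black
  Mesa→Clio: Clio black — skip
Mesa black
Galt gray
  Galt→Lodi: Lodi black — skip
  Galt→Hilo: Hilo black — skip
  Galt→Mesa: Mesa black — skip
Galt black
Every edge goes to a white or black vertex — no back edge, so the graph is acyclic.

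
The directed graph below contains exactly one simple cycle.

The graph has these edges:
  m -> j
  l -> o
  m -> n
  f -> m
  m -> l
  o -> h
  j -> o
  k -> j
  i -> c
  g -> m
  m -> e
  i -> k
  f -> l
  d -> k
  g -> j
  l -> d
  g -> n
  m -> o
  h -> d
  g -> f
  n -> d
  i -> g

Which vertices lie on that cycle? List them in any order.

d, h, j, k, o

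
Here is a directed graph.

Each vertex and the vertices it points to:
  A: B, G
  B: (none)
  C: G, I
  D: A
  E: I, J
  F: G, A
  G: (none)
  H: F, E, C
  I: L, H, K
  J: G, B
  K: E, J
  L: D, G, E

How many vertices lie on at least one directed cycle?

A vertex is on a directed cycle iff it belongs to a strongly connected component of size ≥ 2 (or has a self-loop).
The vertices on cycles are {C, E, H, I, K, L} — 6 in total.

6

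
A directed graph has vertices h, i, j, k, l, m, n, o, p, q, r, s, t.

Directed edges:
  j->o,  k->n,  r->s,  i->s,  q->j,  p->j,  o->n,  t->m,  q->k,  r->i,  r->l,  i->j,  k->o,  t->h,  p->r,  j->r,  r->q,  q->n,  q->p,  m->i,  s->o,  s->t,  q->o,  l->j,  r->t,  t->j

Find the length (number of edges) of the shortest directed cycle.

3

For each vertex v, BFS finds the shortest path from v back to v.
The shortest such closed walk is r → l → j → r, length 3.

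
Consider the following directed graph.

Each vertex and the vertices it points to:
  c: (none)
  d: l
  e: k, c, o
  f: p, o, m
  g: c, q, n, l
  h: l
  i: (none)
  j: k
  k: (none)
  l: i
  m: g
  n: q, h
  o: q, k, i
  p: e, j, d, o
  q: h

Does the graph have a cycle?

No

DFS with white/gray/black marking, starting from n:
n gray
  q gray
    h gray
      l gray
        i gray
        i black
      l black
    h black
  q black
  n→h: h black — skip
n black
c gray
c black
d gray
  d→l: l black — skip
d black
e gray
  k gray
  k black
  e→c: c black — skip
  o gray
    o→q: q black — skip
    o→k: k black — skip
    o→i: i black — skip
  o black
e black
f gray
  p gray
    p→e: e black — skip
    j gray
      j→k: k black — skip
    j black
    p→d: d black — skip
    p→o: o black — skip
  p black
  f→o: o black — skip
  m gray
    g gray
      g→c: c black — skip
      g→q: q black — skip
      g→n: n black — skip
      g→l: l black — skip
    g black
  m black
f black
Every edge goes to a white or black vertex — no back edge, so the graph is acyclic.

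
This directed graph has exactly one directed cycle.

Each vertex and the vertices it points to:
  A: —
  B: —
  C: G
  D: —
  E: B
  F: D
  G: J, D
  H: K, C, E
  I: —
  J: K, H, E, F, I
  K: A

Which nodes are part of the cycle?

C, G, H, J

DFS with gray/black marking from H:
H gray
  K gray
    A gray
    A black
  K black
  C gray
    G gray
      J gray
        J→K: K black — skip
        J→H: H is gray → back edge
Back edge closes the cycle H → C → G → J → H; its vertices are {C, G, H, J}.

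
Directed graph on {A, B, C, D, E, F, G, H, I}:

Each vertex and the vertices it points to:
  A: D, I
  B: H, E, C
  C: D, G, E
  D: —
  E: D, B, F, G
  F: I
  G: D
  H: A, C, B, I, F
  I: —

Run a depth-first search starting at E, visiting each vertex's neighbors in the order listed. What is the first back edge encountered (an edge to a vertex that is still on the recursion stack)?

DFS from E (visiting each vertex's neighbors in the order listed); mark gray on enter, black on exit:
E gray
  D gray
  D black
  B gray
    H gray
      A gray
        A→D: D black — skip
        I gray
        I black
      A black
      C gray
        C→D: D black — skip
        G gray
          G→D: D black — skip
        G black
        C→E: E is gray → back edge
First back edge: C → E.

C→E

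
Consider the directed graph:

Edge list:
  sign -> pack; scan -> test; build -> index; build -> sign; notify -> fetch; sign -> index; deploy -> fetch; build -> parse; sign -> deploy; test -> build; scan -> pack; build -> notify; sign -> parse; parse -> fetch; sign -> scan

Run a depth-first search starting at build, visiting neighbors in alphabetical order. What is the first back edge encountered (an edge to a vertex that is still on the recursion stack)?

test->build

DFS from build (visiting neighbors in alphabetical order); mark gray on enter, black on exit:
build gray
  index gray
  index black
  notify gray
    fetch gray
    fetch black
  notify black
  parse gray
    parse→fetch: fetch black — skip
  parse black
  sign gray
    deploy gray
      deploy→fetch: fetch black — skip
    deploy black
    sign→index: index black — skip
    pack gray
    pack black
    sign→parse: parse black — skip
    scan gray
      scan→pack: pack black — skip
      test gray
        test→build: build is gray → back edge
First back edge: test → build.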